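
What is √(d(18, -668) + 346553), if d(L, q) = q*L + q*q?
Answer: √780753 ≈ 883.60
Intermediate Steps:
d(L, q) = q² + L*q (d(L, q) = L*q + q² = q² + L*q)
√(d(18, -668) + 346553) = √(-668*(18 - 668) + 346553) = √(-668*(-650) + 346553) = √(434200 + 346553) = √780753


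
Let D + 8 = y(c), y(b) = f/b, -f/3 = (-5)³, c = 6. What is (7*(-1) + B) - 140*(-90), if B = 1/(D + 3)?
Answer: 1448197/115 ≈ 12593.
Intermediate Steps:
f = 375 (f = -3*(-5)³ = -3*(-125) = 375)
y(b) = 375/b
D = 109/2 (D = -8 + 375/6 = -8 + 375*(⅙) = -8 + 125/2 = 109/2 ≈ 54.500)
B = 2/115 (B = 1/(109/2 + 3) = 1/(115/2) = 2/115 ≈ 0.017391)
(7*(-1) + B) - 140*(-90) = (7*(-1) + 2/115) - 140*(-90) = (-7 + 2/115) + 12600 = -803/115 + 12600 = 1448197/115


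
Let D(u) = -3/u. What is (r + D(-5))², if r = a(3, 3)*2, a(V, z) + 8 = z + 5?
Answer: 9/25 ≈ 0.36000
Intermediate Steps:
a(V, z) = -3 + z (a(V, z) = -8 + (z + 5) = -8 + (5 + z) = -3 + z)
r = 0 (r = (-3 + 3)*2 = 0*2 = 0)
(r + D(-5))² = (0 - 3/(-5))² = (0 - 3*(-⅕))² = (0 + ⅗)² = (⅗)² = 9/25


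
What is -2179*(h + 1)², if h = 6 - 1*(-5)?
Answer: -313776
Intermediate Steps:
h = 11 (h = 6 + 5 = 11)
-2179*(h + 1)² = -2179*(11 + 1)² = -2179*12² = -2179*144 = -313776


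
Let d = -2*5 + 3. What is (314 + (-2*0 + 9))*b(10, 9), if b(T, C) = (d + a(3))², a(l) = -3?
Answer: 32300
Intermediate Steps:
d = -7 (d = -10 + 3 = -7)
b(T, C) = 100 (b(T, C) = (-7 - 3)² = (-10)² = 100)
(314 + (-2*0 + 9))*b(10, 9) = (314 + (-2*0 + 9))*100 = (314 + (0 + 9))*100 = (314 + 9)*100 = 323*100 = 32300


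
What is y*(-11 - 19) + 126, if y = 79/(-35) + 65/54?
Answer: 9929/63 ≈ 157.60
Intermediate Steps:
y = -1991/1890 (y = 79*(-1/35) + 65*(1/54) = -79/35 + 65/54 = -1991/1890 ≈ -1.0534)
y*(-11 - 19) + 126 = -1991*(-11 - 19)/1890 + 126 = -1991/1890*(-30) + 126 = 1991/63 + 126 = 9929/63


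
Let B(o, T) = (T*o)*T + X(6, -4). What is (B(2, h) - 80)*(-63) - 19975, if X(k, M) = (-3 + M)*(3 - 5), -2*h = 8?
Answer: -17833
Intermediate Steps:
h = -4 (h = -½*8 = -4)
X(k, M) = 6 - 2*M (X(k, M) = (-3 + M)*(-2) = 6 - 2*M)
B(o, T) = 14 + o*T² (B(o, T) = (T*o)*T + (6 - 2*(-4)) = o*T² + (6 + 8) = o*T² + 14 = 14 + o*T²)
(B(2, h) - 80)*(-63) - 19975 = ((14 + 2*(-4)²) - 80)*(-63) - 19975 = ((14 + 2*16) - 80)*(-63) - 19975 = ((14 + 32) - 80)*(-63) - 19975 = (46 - 80)*(-63) - 19975 = -34*(-63) - 19975 = 2142 - 19975 = -17833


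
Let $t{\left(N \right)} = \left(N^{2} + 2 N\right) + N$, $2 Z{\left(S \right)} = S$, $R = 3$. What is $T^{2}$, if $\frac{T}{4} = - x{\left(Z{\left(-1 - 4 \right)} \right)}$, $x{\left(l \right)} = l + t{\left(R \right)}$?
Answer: $3844$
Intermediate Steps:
$Z{\left(S \right)} = \frac{S}{2}$
$t{\left(N \right)} = N^{2} + 3 N$
$x{\left(l \right)} = 18 + l$ ($x{\left(l \right)} = l + 3 \left(3 + 3\right) = l + 3 \cdot 6 = l + 18 = 18 + l$)
$T = -62$ ($T = 4 \left(- (18 + \frac{-1 - 4}{2})\right) = 4 \left(- (18 + \frac{1}{2} \left(-5\right))\right) = 4 \left(- (18 - \frac{5}{2})\right) = 4 \left(\left(-1\right) \frac{31}{2}\right) = 4 \left(- \frac{31}{2}\right) = -62$)
$T^{2} = \left(-62\right)^{2} = 3844$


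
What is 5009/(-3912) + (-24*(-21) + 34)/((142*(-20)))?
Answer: -2041277/1388760 ≈ -1.4699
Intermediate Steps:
5009/(-3912) + (-24*(-21) + 34)/((142*(-20))) = 5009*(-1/3912) + (504 + 34)/(-2840) = -5009/3912 + 538*(-1/2840) = -5009/3912 - 269/1420 = -2041277/1388760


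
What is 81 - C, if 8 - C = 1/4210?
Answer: 307331/4210 ≈ 73.000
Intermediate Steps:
C = 33679/4210 (C = 8 - 1/4210 = 33679/4210 ≈ 7.9998)
81 - C = 81 - 1*33679/4210 = 81 - 33679/4210 = 307331/4210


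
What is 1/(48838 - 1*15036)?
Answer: 1/33802 ≈ 2.9584e-5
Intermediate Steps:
1/(48838 - 1*15036) = 1/(48838 - 15036) = 1/33802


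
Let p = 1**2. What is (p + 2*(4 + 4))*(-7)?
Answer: -119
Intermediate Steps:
p = 1
(p + 2*(4 + 4))*(-7) = (1 + 2*(4 + 4))*(-7) = (1 + 2*8)*(-7) = (1 + 16)*(-7) = 17*(-7) = -119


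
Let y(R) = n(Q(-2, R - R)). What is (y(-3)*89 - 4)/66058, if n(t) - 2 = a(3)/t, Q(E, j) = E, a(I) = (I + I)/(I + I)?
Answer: 259/132116 ≈ 0.0019604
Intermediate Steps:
a(I) = 1 (a(I) = (2*I)/((2*I)) = (2*I)*(1/(2*I)) = 1)
n(t) = 2 + 1/t
y(R) = 3/2 (y(R) = 2 + 1/(-2) = 2 - 1/2 = 3/2)
(y(-3)*89 - 4)/66058 = ((3/2)*89 - 4)/66058 = (267/2 - 4)*(1/66058) = (259/2)*(1/66058) = 259/132116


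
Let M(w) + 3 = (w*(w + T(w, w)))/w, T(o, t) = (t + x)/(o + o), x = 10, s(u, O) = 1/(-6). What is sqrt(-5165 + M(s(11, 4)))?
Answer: I*sqrt(46779)/3 ≈ 72.095*I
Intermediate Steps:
s(u, O) = -1/6
T(o, t) = (10 + t)/(2*o) (T(o, t) = (t + 10)/(o + o) = (10 + t)/((2*o)) = (10 + t)*(1/(2*o)) = (10 + t)/(2*o))
M(w) = -3 + w + (10 + w)/(2*w) (M(w) = -3 + (w*(w + (10 + w)/(2*w)))/w = -3 + (w + (10 + w)/(2*w)) = -3 + w + (10 + w)/(2*w))
sqrt(-5165 + M(s(11, 4))) = sqrt(-5165 + (-5/2 - 1/6 + 5/(-1/6))) = sqrt(-5165 + (-5/2 - 1/6 + 5*(-6))) = sqrt(-5165 + (-5/2 - 1/6 - 30)) = sqrt(-5165 - 98/3) = sqrt(-15593/3) = I*sqrt(46779)/3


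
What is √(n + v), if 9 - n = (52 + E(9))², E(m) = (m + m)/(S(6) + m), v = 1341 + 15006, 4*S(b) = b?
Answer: 2*√165017/7 ≈ 116.06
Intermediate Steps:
S(b) = b/4
v = 16347
E(m) = 2*m/(3/2 + m) (E(m) = (m + m)/((¼)*6 + m) = (2*m)/(3/2 + m) = 2*m/(3/2 + m))
n = -140935/49 (n = 9 - (52 + 4*9/(3 + 2*9))² = 9 - (52 + 4*9/(3 + 18))² = 9 - (52 + 4*9/21)² = 9 - (52 + 4*9*(1/21))² = 9 - (52 + 12/7)² = 9 - (376/7)² = 9 - 1*141376/49 = 9 - 141376/49 = -140935/49 ≈ -2876.2)
√(n + v) = √(-140935/49 + 16347) = √(660068/49) = 2*√165017/7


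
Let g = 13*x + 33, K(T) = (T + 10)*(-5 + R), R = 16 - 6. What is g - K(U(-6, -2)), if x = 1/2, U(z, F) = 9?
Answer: -111/2 ≈ -55.500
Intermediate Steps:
R = 10
x = ½ ≈ 0.50000
K(T) = 50 + 5*T (K(T) = (T + 10)*(-5 + 10) = (10 + T)*5 = 50 + 5*T)
g = 79/2 (g = 13*(½) + 33 = 13/2 + 33 = 79/2 ≈ 39.500)
g - K(U(-6, -2)) = 79/2 - (50 + 5*9) = 79/2 - (50 + 45) = 79/2 - 1*95 = 79/2 - 95 = -111/2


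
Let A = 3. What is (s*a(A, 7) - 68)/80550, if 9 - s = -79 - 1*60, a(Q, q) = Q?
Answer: 188/40275 ≈ 0.0046679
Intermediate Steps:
s = 148 (s = 9 - (-79 - 1*60) = 9 - (-79 - 60) = 9 - 1*(-139) = 9 + 139 = 148)
(s*a(A, 7) - 68)/80550 = (148*3 - 68)/80550 = (444 - 68)*(1/80550) = 376*(1/80550) = 188/40275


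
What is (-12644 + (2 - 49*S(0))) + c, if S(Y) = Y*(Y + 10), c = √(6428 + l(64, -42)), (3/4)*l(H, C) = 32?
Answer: -12642 + 2*√14559/3 ≈ -12562.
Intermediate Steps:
l(H, C) = 128/3 (l(H, C) = (4/3)*32 = 128/3)
c = 2*√14559/3 (c = √(6428 + 128/3) = √(19412/3) = 2*√14559/3 ≈ 80.440)
S(Y) = Y*(10 + Y)
(-12644 + (2 - 49*S(0))) + c = (-12644 + (2 - 0*(10 + 0))) + 2*√14559/3 = (-12644 + (2 - 0*10)) + 2*√14559/3 = (-12644 + (2 - 49*0)) + 2*√14559/3 = (-12644 + (2 + 0)) + 2*√14559/3 = (-12644 + 2) + 2*√14559/3 = -12642 + 2*√14559/3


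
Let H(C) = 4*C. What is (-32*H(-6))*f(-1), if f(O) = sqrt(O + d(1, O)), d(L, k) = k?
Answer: 768*I*sqrt(2) ≈ 1086.1*I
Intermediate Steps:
f(O) = sqrt(2)*sqrt(O) (f(O) = sqrt(O + O) = sqrt(2*O) = sqrt(2)*sqrt(O))
(-32*H(-6))*f(-1) = (-128*(-6))*(sqrt(2)*sqrt(-1)) = (-32*(-24))*(sqrt(2)*I) = 768*(I*sqrt(2)) = 768*I*sqrt(2)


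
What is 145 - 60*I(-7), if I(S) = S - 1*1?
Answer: 625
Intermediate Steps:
I(S) = -1 + S (I(S) = S - 1 = -1 + S)
145 - 60*I(-7) = 145 - 60*(-1 - 7) = 145 - 60*(-8) = 145 + 480 = 625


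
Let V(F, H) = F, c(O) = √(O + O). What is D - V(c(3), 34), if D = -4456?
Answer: -4456 - √6 ≈ -4458.5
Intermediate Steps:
c(O) = √2*√O (c(O) = √(2*O) = √2*√O)
D - V(c(3), 34) = -4456 - √2*√3 = -4456 - √6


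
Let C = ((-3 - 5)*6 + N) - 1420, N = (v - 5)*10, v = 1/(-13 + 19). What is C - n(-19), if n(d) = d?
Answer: -4492/3 ≈ -1497.3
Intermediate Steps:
v = 1/6 ≈ 0.16667
N = -145/3 (N = (1/6 - 5)*10 = -29/6*10 = -145/3 ≈ -48.333)
C = -4549/3 (C = ((-3 - 5)*6 - 145/3) - 1420 = (-8*6 - 145/3) - 1420 = (-48 - 145/3) - 1420 = -289/3 - 1420 = -4549/3 ≈ -1516.3)
C - n(-19) = -4549/3 - 1*(-19) = -4549/3 + 19 = -4492/3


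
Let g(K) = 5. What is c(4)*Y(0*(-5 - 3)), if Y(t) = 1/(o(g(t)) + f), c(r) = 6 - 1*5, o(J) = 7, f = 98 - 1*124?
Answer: -1/19 ≈ -0.052632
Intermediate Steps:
f = -26 (f = 98 - 124 = -26)
c(r) = 1 (c(r) = 6 - 5 = 1)
Y(t) = -1/19 (Y(t) = 1/(7 - 26) = 1/(-19) = -1/19)
c(4)*Y(0*(-5 - 3)) = 1*(-1/19) = -1/19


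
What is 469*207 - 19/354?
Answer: 34367363/354 ≈ 97083.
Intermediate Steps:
469*207 - 19/354 = 97083 - 19*1/354 = 97083 - 19/354 = 34367363/354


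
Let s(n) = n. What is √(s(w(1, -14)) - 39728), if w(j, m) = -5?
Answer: I*√39733 ≈ 199.33*I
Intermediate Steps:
√(s(w(1, -14)) - 39728) = √(-5 - 39728) = √(-39733) = I*√39733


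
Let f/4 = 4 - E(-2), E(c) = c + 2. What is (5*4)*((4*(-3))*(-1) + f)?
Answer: 560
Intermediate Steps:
E(c) = 2 + c
f = 16 (f = 4*(4 - (2 - 2)) = 4*(4 - 1*0) = 4*(4 + 0) = 4*4 = 16)
(5*4)*((4*(-3))*(-1) + f) = (5*4)*((4*(-3))*(-1) + 16) = 20*(-12*(-1) + 16) = 20*(12 + 16) = 20*28 = 560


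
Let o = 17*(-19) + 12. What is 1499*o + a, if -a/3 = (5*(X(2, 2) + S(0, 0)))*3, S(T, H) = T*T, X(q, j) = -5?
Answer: -465964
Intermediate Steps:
S(T, H) = T²
o = -311 (o = -323 + 12 = -311)
a = 225 (a = -3*5*(-5 + 0²)*3 = -3*5*(-5 + 0)*3 = -3*5*(-5)*3 = -(-75)*3 = -3*(-75) = 225)
1499*o + a = 1499*(-311) + 225 = -466189 + 225 = -465964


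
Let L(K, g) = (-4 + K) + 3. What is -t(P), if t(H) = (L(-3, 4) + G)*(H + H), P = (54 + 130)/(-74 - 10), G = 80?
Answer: 6992/21 ≈ 332.95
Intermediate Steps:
L(K, g) = -1 + K
P = -46/21 (P = 184/(-84) = 184*(-1/84) = -46/21 ≈ -2.1905)
t(H) = 152*H (t(H) = ((-1 - 3) + 80)*(H + H) = (-4 + 80)*(2*H) = 76*(2*H) = 152*H)
-t(P) = -152*(-46)/21 = -1*(-6992/21) = 6992/21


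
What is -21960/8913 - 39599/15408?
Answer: -230435189/45777168 ≈ -5.0338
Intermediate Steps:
-21960/8913 - 39599/15408 = -21960*1/8913 - 39599*1/15408 = -7320/2971 - 39599/15408 = -230435189/45777168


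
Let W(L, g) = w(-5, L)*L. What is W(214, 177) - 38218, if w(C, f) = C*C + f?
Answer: 12928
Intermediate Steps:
w(C, f) = f + C² (w(C, f) = C² + f = f + C²)
W(L, g) = L*(25 + L) (W(L, g) = (L + (-5)²)*L = (L + 25)*L = (25 + L)*L = L*(25 + L))
W(214, 177) - 38218 = 214*(25 + 214) - 38218 = 214*239 - 38218 = 51146 - 38218 = 12928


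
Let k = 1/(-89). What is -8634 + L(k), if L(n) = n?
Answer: -768427/89 ≈ -8634.0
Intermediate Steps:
k = -1/89 ≈ -0.011236
-8634 + L(k) = -8634 - 1/89 = -768427/89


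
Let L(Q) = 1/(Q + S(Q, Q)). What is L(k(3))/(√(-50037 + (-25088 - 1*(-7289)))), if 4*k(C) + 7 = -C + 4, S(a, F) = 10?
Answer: -I*√16959/288303 ≈ -0.0004517*I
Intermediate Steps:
k(C) = -¾ - C/4 (k(C) = -7/4 + (-C + 4)/4 = -7/4 + (4 - C)/4 = -7/4 + (1 - C/4) = -¾ - C/4)
L(Q) = 1/(10 + Q) (L(Q) = 1/(Q + 10) = 1/(10 + Q))
L(k(3))/(√(-50037 + (-25088 - 1*(-7289)))) = 1/((10 + (-¾ - ¼*3))*(√(-50037 + (-25088 - 1*(-7289))))) = 1/((10 + (-¾ - ¾))*(√(-50037 + (-25088 + 7289)))) = 1/((10 - 3/2)*(√(-50037 - 17799))) = 1/((17/2)*(√(-67836))) = 2/(17*((2*I*√16959))) = 2*(-I*√16959/33918)/17 = -I*√16959/288303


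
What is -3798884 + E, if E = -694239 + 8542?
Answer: -4484581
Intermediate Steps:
E = -685697
-3798884 + E = -3798884 - 685697 = -4484581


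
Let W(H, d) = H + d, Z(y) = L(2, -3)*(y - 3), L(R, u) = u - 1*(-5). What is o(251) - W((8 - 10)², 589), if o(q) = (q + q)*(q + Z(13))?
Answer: 135449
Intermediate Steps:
L(R, u) = 5 + u (L(R, u) = u + 5 = 5 + u)
Z(y) = -6 + 2*y (Z(y) = (5 - 3)*(y - 3) = 2*(-3 + y) = -6 + 2*y)
o(q) = 2*q*(20 + q) (o(q) = (q + q)*(q + (-6 + 2*13)) = (2*q)*(q + (-6 + 26)) = (2*q)*(q + 20) = (2*q)*(20 + q) = 2*q*(20 + q))
o(251) - W((8 - 10)², 589) = 2*251*(20 + 251) - ((8 - 10)² + 589) = 2*251*271 - ((-2)² + 589) = 136042 - (4 + 589) = 136042 - 1*593 = 136042 - 593 = 135449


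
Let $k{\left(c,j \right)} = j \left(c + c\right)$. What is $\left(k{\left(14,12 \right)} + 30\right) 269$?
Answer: $98454$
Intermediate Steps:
$k{\left(c,j \right)} = 2 c j$ ($k{\left(c,j \right)} = j 2 c = 2 c j$)
$\left(k{\left(14,12 \right)} + 30\right) 269 = \left(2 \cdot 14 \cdot 12 + 30\right) 269 = \left(336 + 30\right) 269 = 366 \cdot 269 = 98454$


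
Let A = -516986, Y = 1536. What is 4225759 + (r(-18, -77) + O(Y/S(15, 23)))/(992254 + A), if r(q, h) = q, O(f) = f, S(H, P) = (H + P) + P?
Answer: 61255224866785/14495674 ≈ 4.2258e+6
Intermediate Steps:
S(H, P) = H + 2*P
4225759 + (r(-18, -77) + O(Y/S(15, 23)))/(992254 + A) = 4225759 + (-18 + 1536/(15 + 2*23))/(992254 - 516986) = 4225759 + (-18 + 1536/(15 + 46))/475268 = 4225759 + (-18 + 1536/61)*(1/475268) = 4225759 + (438/61)*(1/475268) = 4225759 + 219/14495674 = 61255224866785/14495674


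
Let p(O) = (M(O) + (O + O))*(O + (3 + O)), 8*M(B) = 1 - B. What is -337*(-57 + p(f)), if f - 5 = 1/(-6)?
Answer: -160075/8 ≈ -20009.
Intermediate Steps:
M(B) = ⅛ - B/8 (M(B) = (1 - B)/8 = ⅛ - B/8)
f = 29/6 (f = 5 + 1/(-6) = 5 - ⅙ = 29/6 ≈ 4.8333)
p(O) = (3 + 2*O)*(⅛ + 15*O/8) (p(O) = ((⅛ - O/8) + (O + O))*(O + (3 + O)) = ((⅛ - O/8) + 2*O)*(3 + 2*O) = (⅛ + 15*O/8)*(3 + 2*O) = (3 + 2*O)*(⅛ + 15*O/8))
-337*(-57 + p(f)) = -337*(-57 + (3/8 + 15*(29/6)²/4 + (47/8)*(29/6))) = -337*(-57 + (3/8 + (15/4)*(841/36) + 1363/48)) = -337*(-57 + (3/8 + 4205/48 + 1363/48)) = -337*(-57 + 931/8) = -337*475/8 = -160075/8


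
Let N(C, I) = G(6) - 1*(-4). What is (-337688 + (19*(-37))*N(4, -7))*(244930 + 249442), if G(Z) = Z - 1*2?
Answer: -169723840064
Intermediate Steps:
G(Z) = -2 + Z (G(Z) = Z - 2 = -2 + Z)
N(C, I) = 8 (N(C, I) = (-2 + 6) - 1*(-4) = 4 + 4 = 8)
(-337688 + (19*(-37))*N(4, -7))*(244930 + 249442) = (-337688 + (19*(-37))*8)*(244930 + 249442) = (-337688 - 703*8)*494372 = (-337688 - 5624)*494372 = -343312*494372 = -169723840064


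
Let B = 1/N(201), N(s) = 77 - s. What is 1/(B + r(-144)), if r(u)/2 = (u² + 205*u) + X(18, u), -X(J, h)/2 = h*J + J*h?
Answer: 124/392831 ≈ 0.00031566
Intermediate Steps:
X(J, h) = -4*J*h (X(J, h) = -2*(h*J + J*h) = -2*(J*h + J*h) = -4*J*h)
r(u) = 2*u² + 266*u (r(u) = 2*((u² + 205*u) - 4*18*u) = 2*((u² + 205*u) - 72*u) = 2*(u² + 133*u) = 2*u² + 266*u)
B = -1/124 (B = 1/(77 - 1*201) = 1/(77 - 201) = 1/(-124) = -1/124 ≈ -0.0080645)
1/(B + r(-144)) = 1/(-1/124 + 2*(-144)*(133 - 144)) = 1/(-1/124 + 2*(-144)*(-11)) = 1/(-1/124 + 3168) = 1/(392831/124) = 124/392831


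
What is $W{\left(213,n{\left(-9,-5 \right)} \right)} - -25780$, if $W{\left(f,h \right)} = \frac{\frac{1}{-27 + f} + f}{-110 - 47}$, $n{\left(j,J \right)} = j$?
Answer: $\frac{752787941}{29202} \approx 25779.0$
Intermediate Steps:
$W{\left(f,h \right)} = - \frac{f}{157} - \frac{1}{157 \left(-27 + f\right)}$ ($W{\left(f,h \right)} = \frac{f + \frac{1}{-27 + f}}{-157} = \left(f + \frac{1}{-27 + f}\right) \left(- \frac{1}{157}\right) = - \frac{f}{157} - \frac{1}{157 \left(-27 + f\right)}$)
$W{\left(213,n{\left(-9,-5 \right)} \right)} - -25780 = \frac{-1 - 213^{2} + 27 \cdot 213}{157 \left(-27 + 213\right)} - -25780 = \frac{-1 - 45369 + 5751}{157 \cdot 186} + 25780 = \frac{1}{157} \cdot \frac{1}{186} \left(-1 - 45369 + 5751\right) + 25780 = \frac{1}{157} \cdot \frac{1}{186} \left(-39619\right) + 25780 = - \frac{39619}{29202} + 25780 = \frac{752787941}{29202}$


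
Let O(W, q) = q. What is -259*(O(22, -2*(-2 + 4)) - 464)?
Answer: 121212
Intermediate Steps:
-259*(O(22, -2*(-2 + 4)) - 464) = -259*(-2*(-2 + 4) - 464) = -259*(-2*2 - 464) = -259*(-4 - 464) = -259*(-468) = 121212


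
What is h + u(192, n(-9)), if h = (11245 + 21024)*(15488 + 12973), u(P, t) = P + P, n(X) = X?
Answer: 918408393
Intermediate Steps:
u(P, t) = 2*P
h = 918408009 (h = 32269*28461 = 918408009)
h + u(192, n(-9)) = 918408009 + 2*192 = 918408009 + 384 = 918408393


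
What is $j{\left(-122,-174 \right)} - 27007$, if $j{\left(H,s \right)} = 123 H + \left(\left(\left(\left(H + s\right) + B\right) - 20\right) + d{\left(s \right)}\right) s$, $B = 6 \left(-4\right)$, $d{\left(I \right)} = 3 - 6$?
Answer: $17669$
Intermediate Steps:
$d{\left(I \right)} = -3$ ($d{\left(I \right)} = 3 - 6 = -3$)
$B = -24$
$j{\left(H,s \right)} = 123 H + s \left(-47 + H + s\right)$ ($j{\left(H,s \right)} = 123 H + \left(\left(\left(\left(H + s\right) - 24\right) - 20\right) - 3\right) s = 123 H + \left(\left(\left(-24 + H + s\right) - 20\right) - 3\right) s = 123 H + \left(\left(-44 + H + s\right) - 3\right) s = 123 H + \left(-47 + H + s\right) s = 123 H + s \left(-47 + H + s\right)$)
$j{\left(-122,-174 \right)} - 27007 = \left(\left(-174\right)^{2} - -8178 + 123 \left(-122\right) - -21228\right) - 27007 = \left(30276 + 8178 - 15006 + 21228\right) - 27007 = 44676 - 27007 = 17669$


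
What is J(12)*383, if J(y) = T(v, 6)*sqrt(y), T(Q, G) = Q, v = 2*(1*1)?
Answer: 1532*sqrt(3) ≈ 2653.5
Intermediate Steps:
v = 2 (v = 2*1 = 2)
J(y) = 2*sqrt(y)
J(12)*383 = (2*sqrt(12))*383 = (2*(2*sqrt(3)))*383 = (4*sqrt(3))*383 = 1532*sqrt(3)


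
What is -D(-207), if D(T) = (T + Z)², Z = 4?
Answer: -41209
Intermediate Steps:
D(T) = (4 + T)² (D(T) = (T + 4)² = (4 + T)²)
-D(-207) = -(4 - 207)² = -1*(-203)² = -1*41209 = -41209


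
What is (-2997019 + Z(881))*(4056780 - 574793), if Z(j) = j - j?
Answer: -10435581196753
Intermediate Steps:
Z(j) = 0
(-2997019 + Z(881))*(4056780 - 574793) = (-2997019 + 0)*(4056780 - 574793) = -2997019*3481987 = -10435581196753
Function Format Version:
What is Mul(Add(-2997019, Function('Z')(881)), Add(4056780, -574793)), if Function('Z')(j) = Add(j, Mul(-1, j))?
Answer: -10435581196753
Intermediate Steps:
Function('Z')(j) = 0
Mul(Add(-2997019, Function('Z')(881)), Add(4056780, -574793)) = Mul(Add(-2997019, 0), Add(4056780, -574793)) = Mul(-2997019, 3481987) = -10435581196753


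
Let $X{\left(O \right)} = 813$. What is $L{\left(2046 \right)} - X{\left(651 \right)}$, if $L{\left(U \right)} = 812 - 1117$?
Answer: $-1118$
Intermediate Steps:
$L{\left(U \right)} = -305$
$L{\left(2046 \right)} - X{\left(651 \right)} = -305 - 813 = -1118$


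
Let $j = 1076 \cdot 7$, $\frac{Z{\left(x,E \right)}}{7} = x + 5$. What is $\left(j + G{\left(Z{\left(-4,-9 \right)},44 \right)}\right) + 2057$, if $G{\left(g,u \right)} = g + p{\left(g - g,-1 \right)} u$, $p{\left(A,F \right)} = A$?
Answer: $9596$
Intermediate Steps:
$Z{\left(x,E \right)} = 35 + 7 x$ ($Z{\left(x,E \right)} = 7 \left(x + 5\right) = 7 \left(5 + x\right) = 35 + 7 x$)
$G{\left(g,u \right)} = g$ ($G{\left(g,u \right)} = g + \left(g - g\right) u = g + 0 u = g + 0 = g$)
$j = 7532$
$\left(j + G{\left(Z{\left(-4,-9 \right)},44 \right)}\right) + 2057 = \left(7532 + \left(35 + 7 \left(-4\right)\right)\right) + 2057 = \left(7532 + \left(35 - 28\right)\right) + 2057 = \left(7532 + 7\right) + 2057 = 7539 + 2057 = 9596$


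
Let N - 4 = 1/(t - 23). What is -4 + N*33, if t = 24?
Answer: 161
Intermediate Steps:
N = 5 (N = 4 + 1/(24 - 23) = 4 + 1/1 = 4 + 1 = 5)
-4 + N*33 = -4 + 5*33 = -4 + 165 = 161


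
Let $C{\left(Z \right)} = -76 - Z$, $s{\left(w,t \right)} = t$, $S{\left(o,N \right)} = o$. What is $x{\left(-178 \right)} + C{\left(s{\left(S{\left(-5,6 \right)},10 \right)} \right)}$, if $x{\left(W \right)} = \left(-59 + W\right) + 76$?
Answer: $-247$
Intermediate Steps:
$x{\left(W \right)} = 17 + W$
$x{\left(-178 \right)} + C{\left(s{\left(S{\left(-5,6 \right)},10 \right)} \right)} = \left(17 - 178\right) - 86 = -161 - 86 = -247$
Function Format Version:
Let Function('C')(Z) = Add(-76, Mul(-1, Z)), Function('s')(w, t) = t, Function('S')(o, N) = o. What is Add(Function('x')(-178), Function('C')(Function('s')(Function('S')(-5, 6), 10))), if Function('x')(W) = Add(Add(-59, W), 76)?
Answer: -247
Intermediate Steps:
Function('x')(W) = Add(17, W)
Add(Function('x')(-178), Function('C')(Function('s')(Function('S')(-5, 6), 10))) = Add(Add(17, -178), Add(-76, Mul(-1, 10))) = Add(-161, Add(-76, -10)) = Add(-161, -86) = -247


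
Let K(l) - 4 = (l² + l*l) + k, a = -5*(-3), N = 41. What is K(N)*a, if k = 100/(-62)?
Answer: 1564440/31 ≈ 50466.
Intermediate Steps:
k = -50/31 (k = 100*(-1/62) = -50/31 ≈ -1.6129)
a = 15
K(l) = 74/31 + 2*l² (K(l) = 4 + ((l² + l*l) - 50/31) = 4 + ((l² + l²) - 50/31) = 4 + (2*l² - 50/31) = 4 + (-50/31 + 2*l²) = 74/31 + 2*l²)
K(N)*a = (74/31 + 2*41²)*15 = (74/31 + 2*1681)*15 = (74/31 + 3362)*15 = (104296/31)*15 = 1564440/31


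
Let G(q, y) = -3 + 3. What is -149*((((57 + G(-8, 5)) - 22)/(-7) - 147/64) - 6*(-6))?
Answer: -273713/64 ≈ -4276.8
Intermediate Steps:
G(q, y) = 0
-149*((((57 + G(-8, 5)) - 22)/(-7) - 147/64) - 6*(-6)) = -149*((((57 + 0) - 22)/(-7) - 147/64) - 6*(-6)) = -149*(((57 - 22)*(-1/7) - 147*1/64) + 36) = -149*((35*(-1/7) - 147/64) + 36) = -149*((-5 - 147/64) + 36) = -149*(-467/64 + 36) = -149*1837/64 = -273713/64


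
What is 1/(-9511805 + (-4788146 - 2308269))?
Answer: -1/16608220 ≈ -6.0211e-8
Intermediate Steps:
1/(-9511805 + (-4788146 - 2308269)) = 1/(-9511805 - 7096415) = 1/(-16608220) = -1/16608220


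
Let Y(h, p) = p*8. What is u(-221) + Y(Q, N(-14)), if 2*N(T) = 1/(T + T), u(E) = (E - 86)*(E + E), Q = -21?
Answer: 949857/7 ≈ 1.3569e+5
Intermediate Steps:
u(E) = 2*E*(-86 + E) (u(E) = (-86 + E)*(2*E) = 2*E*(-86 + E))
N(T) = 1/(4*T) (N(T) = 1/(2*(T + T)) = 1/(2*((2*T))) = (1/(2*T))/2 = 1/(4*T))
Y(h, p) = 8*p
u(-221) + Y(Q, N(-14)) = 2*(-221)*(-86 - 221) + 8*((¼)/(-14)) = 2*(-221)*(-307) + 8*((¼)*(-1/14)) = 135694 + 8*(-1/56) = 135694 - ⅐ = 949857/7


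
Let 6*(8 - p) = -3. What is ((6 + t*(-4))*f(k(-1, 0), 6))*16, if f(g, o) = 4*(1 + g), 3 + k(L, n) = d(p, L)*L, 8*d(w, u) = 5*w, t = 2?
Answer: 936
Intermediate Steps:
p = 17/2 (p = 8 - ⅙*(-3) = 8 + ½ = 17/2 ≈ 8.5000)
d(w, u) = 5*w/8 (d(w, u) = (5*w)/8 = 5*w/8)
k(L, n) = -3 + 85*L/16 (k(L, n) = -3 + ((5/8)*(17/2))*L = -3 + 85*L/16)
f(g, o) = 4 + 4*g
((6 + t*(-4))*f(k(-1, 0), 6))*16 = ((6 + 2*(-4))*(4 + 4*(-3 + (85/16)*(-1))))*16 = ((6 - 8)*(4 + 4*(-3 - 85/16)))*16 = -2*(4 + 4*(-133/16))*16 = -2*(4 - 133/4)*16 = -2*(-117/4)*16 = (117/2)*16 = 936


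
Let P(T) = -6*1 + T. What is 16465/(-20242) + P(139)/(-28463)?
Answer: -471335481/576148046 ≈ -0.81808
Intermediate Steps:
P(T) = -6 + T
16465/(-20242) + P(139)/(-28463) = 16465/(-20242) + (-6 + 139)/(-28463) = 16465*(-1/20242) + 133*(-1/28463) = -16465/20242 - 133/28463 = -471335481/576148046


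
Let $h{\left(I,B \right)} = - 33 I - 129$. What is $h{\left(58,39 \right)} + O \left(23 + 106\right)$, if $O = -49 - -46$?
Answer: $-2430$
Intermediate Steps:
$h{\left(I,B \right)} = -129 - 33 I$
$O = -3$ ($O = -49 + 46 = -3$)
$h{\left(58,39 \right)} + O \left(23 + 106\right) = \left(-129 - 1914\right) - 3 \left(23 + 106\right) = \left(-129 - 1914\right) - 387 = -2043 - 387 = -2430$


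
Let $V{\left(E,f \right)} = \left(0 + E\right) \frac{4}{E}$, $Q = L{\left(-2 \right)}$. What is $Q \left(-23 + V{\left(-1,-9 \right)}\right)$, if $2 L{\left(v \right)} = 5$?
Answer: $- \frac{95}{2} \approx -47.5$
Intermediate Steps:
$L{\left(v \right)} = \frac{5}{2}$ ($L{\left(v \right)} = \frac{1}{2} \cdot 5 = \frac{5}{2}$)
$Q = \frac{5}{2} \approx 2.5$
$V{\left(E,f \right)} = 4$ ($V{\left(E,f \right)} = E \frac{4}{E} = 4$)
$Q \left(-23 + V{\left(-1,-9 \right)}\right) = \frac{5 \left(-23 + 4\right)}{2} = \frac{5}{2} \left(-19\right) = - \frac{95}{2}$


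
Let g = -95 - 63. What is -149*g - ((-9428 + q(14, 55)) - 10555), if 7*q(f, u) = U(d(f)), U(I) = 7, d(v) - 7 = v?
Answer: 43524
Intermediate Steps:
g = -158
d(v) = 7 + v
q(f, u) = 1 (q(f, u) = (⅐)*7 = 1)
-149*g - ((-9428 + q(14, 55)) - 10555) = -149*(-158) - ((-9428 + 1) - 10555) = 23542 - (-9427 - 10555) = 23542 - 1*(-19982) = 23542 + 19982 = 43524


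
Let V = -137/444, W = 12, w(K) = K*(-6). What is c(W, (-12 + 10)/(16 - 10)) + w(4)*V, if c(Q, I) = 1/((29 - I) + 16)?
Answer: 37375/5032 ≈ 7.4275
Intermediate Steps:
w(K) = -6*K
c(Q, I) = 1/(45 - I)
V = -137/444 (V = -137*1/444 = -137/444 ≈ -0.30856)
c(W, (-12 + 10)/(16 - 10)) + w(4)*V = -1/(-45 + (-12 + 10)/(16 - 10)) - 6*4*(-137/444) = -1/(-45 - 2/6) - 24*(-137/444) = -1/(-45 - 2*1/6) + 274/37 = -1/(-45 - 1/3) + 274/37 = -1/(-136/3) + 274/37 = -1*(-3/136) + 274/37 = 3/136 + 274/37 = 37375/5032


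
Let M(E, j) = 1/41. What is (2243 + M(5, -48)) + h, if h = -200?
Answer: 83764/41 ≈ 2043.0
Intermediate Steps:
M(E, j) = 1/41
(2243 + M(5, -48)) + h = (2243 + 1/41) - 200 = 91964/41 - 200 = 83764/41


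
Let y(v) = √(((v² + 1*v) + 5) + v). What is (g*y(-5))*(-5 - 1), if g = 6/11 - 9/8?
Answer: 153*√5/22 ≈ 15.551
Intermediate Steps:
g = -51/88 (g = 6*(1/11) - 9*⅛ = 6/11 - 9/8 = -51/88 ≈ -0.57955)
y(v) = √(5 + v² + 2*v) (y(v) = √(((v² + v) + 5) + v) = √(((v + v²) + 5) + v) = √((5 + v + v²) + v) = √(5 + v² + 2*v))
(g*y(-5))*(-5 - 1) = (-51*√(5 + (-5)² + 2*(-5))/88)*(-5 - 1) = -51*√(5 + 25 - 10)/88*(-6) = -51*√5/44*(-6) = 153*√5/22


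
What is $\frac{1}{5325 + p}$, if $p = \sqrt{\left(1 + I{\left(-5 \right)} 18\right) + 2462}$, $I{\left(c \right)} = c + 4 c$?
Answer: $\frac{1775}{9451204} - \frac{\sqrt{2013}}{28353612} \approx 0.00018622$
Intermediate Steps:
$I{\left(c \right)} = 5 c$
$p = \sqrt{2013}$ ($p = \sqrt{\left(1 + 5 \left(-5\right) 18\right) + 2462} = \sqrt{\left(1 - 450\right) + 2462} = \sqrt{-449 + 2462} = \sqrt{2013} \approx 44.866$)
$\frac{1}{5325 + p} = \frac{1}{5325 + \sqrt{2013}}$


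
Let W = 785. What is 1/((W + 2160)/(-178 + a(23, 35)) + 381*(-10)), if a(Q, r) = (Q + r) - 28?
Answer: -148/566825 ≈ -0.00026110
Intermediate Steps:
a(Q, r) = -28 + Q + r
1/((W + 2160)/(-178 + a(23, 35)) + 381*(-10)) = 1/((785 + 2160)/(-178 + (-28 + 23 + 35)) + 381*(-10)) = 1/(2945/(-178 + 30) - 3810) = 1/(2945/(-148) - 3810) = 1/(2945*(-1/148) - 3810) = 1/(-2945/148 - 3810) = 1/(-566825/148) = -148/566825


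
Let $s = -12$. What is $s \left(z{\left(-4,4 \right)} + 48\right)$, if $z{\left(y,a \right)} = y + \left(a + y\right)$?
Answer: $-528$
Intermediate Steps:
$z{\left(y,a \right)} = a + 2 y$
$s \left(z{\left(-4,4 \right)} + 48\right) = - 12 \left(\left(4 + 2 \left(-4\right)\right) + 48\right) = - 12 \left(\left(4 - 8\right) + 48\right) = - 12 \left(-4 + 48\right) = \left(-12\right) 44 = -528$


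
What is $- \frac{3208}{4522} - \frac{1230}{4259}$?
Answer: $- \frac{9612466}{9629599} \approx -0.99822$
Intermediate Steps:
$- \frac{3208}{4522} - \frac{1230}{4259} = \left(-3208\right) \frac{1}{4522} - \frac{1230}{4259} = - \frac{1604}{2261} - \frac{1230}{4259} = - \frac{9612466}{9629599}$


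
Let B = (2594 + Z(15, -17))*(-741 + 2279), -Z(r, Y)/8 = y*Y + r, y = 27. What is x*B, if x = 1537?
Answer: 14528566276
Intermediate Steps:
Z(r, Y) = -216*Y - 8*r (Z(r, Y) = -8*(27*Y + r) = -8*(r + 27*Y) = -216*Y - 8*r)
B = 9452548 (B = (2594 + (-216*(-17) - 8*15))*(-741 + 2279) = (2594 + (3672 - 120))*1538 = (2594 + 3552)*1538 = 6146*1538 = 9452548)
x*B = 1537*9452548 = 14528566276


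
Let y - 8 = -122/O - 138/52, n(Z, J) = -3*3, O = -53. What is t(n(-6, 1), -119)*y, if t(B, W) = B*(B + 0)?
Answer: 853659/1378 ≈ 619.49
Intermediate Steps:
n(Z, J) = -9
t(B, W) = B² (t(B, W) = B*B = B²)
y = 10539/1378 (y = 8 + (-122/(-53) - 138/52) = 8 + (-122*(-1/53) - 138*1/52) = 8 + (122/53 - 69/26) = 8 - 485/1378 = 10539/1378 ≈ 7.6480)
t(n(-6, 1), -119)*y = (-9)²*(10539/1378) = 81*(10539/1378) = 853659/1378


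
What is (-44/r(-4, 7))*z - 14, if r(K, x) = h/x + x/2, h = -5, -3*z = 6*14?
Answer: 16702/39 ≈ 428.26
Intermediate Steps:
z = -28 (z = -2*14 = -⅓*84 = -28)
r(K, x) = x/2 - 5/x (r(K, x) = -5/x + x/2 = x/2 - 5/x)
(-44/r(-4, 7))*z - 14 = -44/((½)*7 - 5/7)*(-28) - 14 = -44/(7/2 - 5*⅐)*(-28) - 14 = -44/(7/2 - 5/7)*(-28) - 14 = -44/39/14*(-28) - 14 = -44*14/39*(-28) - 14 = -616/39*(-28) - 14 = 17248/39 - 14 = 16702/39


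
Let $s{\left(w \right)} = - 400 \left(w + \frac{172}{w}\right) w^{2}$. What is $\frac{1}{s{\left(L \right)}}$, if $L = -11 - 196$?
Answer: $\frac{1}{3562138800} \approx 2.8073 \cdot 10^{-10}$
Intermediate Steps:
$L = -207$ ($L = -11 - 196 = -207$)
$s{\left(w \right)} = w^{2} \left(- \frac{68800}{w} - 400 w\right)$ ($s{\left(w \right)} = \left(- \frac{68800}{w} - 400 w\right) w^{2} = w^{2} \left(- \frac{68800}{w} - 400 w\right)$)
$\frac{1}{s{\left(L \right)}} = \frac{1}{\left(-400\right) \left(-207\right) \left(172 + \left(-207\right)^{2}\right)} = \frac{1}{\left(-400\right) \left(-207\right) \left(172 + 42849\right)} = \frac{1}{\left(-400\right) \left(-207\right) 43021} = \frac{1}{3562138800}$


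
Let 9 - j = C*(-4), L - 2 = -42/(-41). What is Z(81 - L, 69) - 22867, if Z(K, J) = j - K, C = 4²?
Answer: -937751/41 ≈ -22872.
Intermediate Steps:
L = 124/41 (L = 2 - 42/(-41) = 2 - 42*(-1/41) = 2 + 42/41 = 124/41 ≈ 3.0244)
C = 16
j = 73 (j = 9 - 16*(-4) = 9 - 1*(-64) = 9 + 64 = 73)
Z(K, J) = 73 - K
Z(81 - L, 69) - 22867 = (73 - (81 - 1*124/41)) - 22867 = (73 - (81 - 124/41)) - 22867 = (73 - 1*3197/41) - 22867 = (73 - 3197/41) - 22867 = -204/41 - 22867 = -937751/41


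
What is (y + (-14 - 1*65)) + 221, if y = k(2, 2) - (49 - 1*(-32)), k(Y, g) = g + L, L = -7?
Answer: 56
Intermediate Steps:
k(Y, g) = -7 + g (k(Y, g) = g - 7 = -7 + g)
y = -86 (y = (-7 + 2) - (49 - 1*(-32)) = -5 - (49 + 32) = -5 - 1*81 = -5 - 81 = -86)
(y + (-14 - 1*65)) + 221 = (-86 + (-14 - 1*65)) + 221 = (-86 + (-14 - 65)) + 221 = (-86 - 79) + 221 = -165 + 221 = 56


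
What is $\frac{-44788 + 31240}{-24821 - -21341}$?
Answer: $\frac{1129}{290} \approx 3.8931$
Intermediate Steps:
$\frac{-44788 + 31240}{-24821 - -21341} = - \frac{13548}{-24821 + \left(-2212 + 23553\right)} = - \frac{13548}{-24821 + 21341} = - \frac{13548}{-3480} = \left(-13548\right) \left(- \frac{1}{3480}\right) = \frac{1129}{290}$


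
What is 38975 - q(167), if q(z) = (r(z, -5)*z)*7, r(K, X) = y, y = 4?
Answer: 34299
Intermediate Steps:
r(K, X) = 4
q(z) = 28*z (q(z) = (4*z)*7 = 28*z)
38975 - q(167) = 38975 - 28*167 = 38975 - 1*4676 = 38975 - 4676 = 34299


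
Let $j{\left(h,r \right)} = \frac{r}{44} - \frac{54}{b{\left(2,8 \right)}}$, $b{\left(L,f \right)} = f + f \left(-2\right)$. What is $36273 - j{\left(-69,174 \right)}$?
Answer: $\frac{1595541}{44} \approx 36262.0$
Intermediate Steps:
$b{\left(L,f \right)} = - f$ ($b{\left(L,f \right)} = f - 2 f = - f$)
$j{\left(h,r \right)} = \frac{27}{4} + \frac{r}{44}$ ($j{\left(h,r \right)} = \frac{r}{44} - \frac{54}{\left(-1\right) 8} = r \frac{1}{44} - \frac{54}{-8} = \frac{r}{44} - - \frac{27}{4} = \frac{r}{44} + \frac{27}{4} = \frac{27}{4} + \frac{r}{44}$)
$36273 - j{\left(-69,174 \right)} = 36273 - \left(\frac{27}{4} + \frac{1}{44} \cdot 174\right) = 36273 - \left(\frac{27}{4} + \frac{87}{22}\right) = 36273 - \frac{471}{44} = \frac{1595541}{44}$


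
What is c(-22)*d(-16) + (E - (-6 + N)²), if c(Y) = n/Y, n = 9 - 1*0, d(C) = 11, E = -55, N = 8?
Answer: -127/2 ≈ -63.500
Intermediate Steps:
n = 9 (n = 9 + 0 = 9)
c(Y) = 9/Y
c(-22)*d(-16) + (E - (-6 + N)²) = (9/(-22))*11 + (-55 - (-6 + 8)²) = (9*(-1/22))*11 + (-55 - 1*2²) = -9/22*11 + (-55 - 1*4) = -9/2 + (-55 - 4) = -9/2 - 59 = -127/2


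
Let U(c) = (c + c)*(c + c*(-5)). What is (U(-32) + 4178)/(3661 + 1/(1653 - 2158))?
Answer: -337845/308134 ≈ -1.0964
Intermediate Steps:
U(c) = -8*c² (U(c) = (2*c)*(c - 5*c) = (2*c)*(-4*c) = -8*c²)
(U(-32) + 4178)/(3661 + 1/(1653 - 2158)) = (-8*(-32)² + 4178)/(3661 + 1/(1653 - 2158)) = (-8*1024 + 4178)/(3661 + 1/(-505)) = (-8192 + 4178)/(3661 - 1/505) = -4014/1848804/505 = -4014*505/1848804 = -337845/308134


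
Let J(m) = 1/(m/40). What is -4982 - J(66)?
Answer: -164426/33 ≈ -4982.6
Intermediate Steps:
J(m) = 40/m (J(m) = 1/(m*(1/40)) = 1/(m/40) = 40/m)
-4982 - J(66) = -4982 - 40/66 = -4982 - 1*20/33 = -4982 - 20/33 = -164426/33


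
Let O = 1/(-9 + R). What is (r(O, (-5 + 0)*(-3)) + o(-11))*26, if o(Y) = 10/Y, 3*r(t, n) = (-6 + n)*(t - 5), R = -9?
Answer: -13793/33 ≈ -417.97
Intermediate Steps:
O = -1/18 (O = 1/(-9 - 9) = 1/(-18) = -1/18 ≈ -0.055556)
r(t, n) = (-6 + n)*(-5 + t)/3 (r(t, n) = ((-6 + n)*(t - 5))/3 = ((-6 + n)*(-5 + t))/3 = (-6 + n)*(-5 + t)/3)
(r(O, (-5 + 0)*(-3)) + o(-11))*26 = ((10 - 2*(-1/18) - 5*(-5 + 0)*(-3)/3 + (1/3)*((-5 + 0)*(-3))*(-1/18)) + 10/(-11))*26 = ((10 + 1/9 - (-25)*(-3)/3 + (1/3)*(-5*(-3))*(-1/18)) + 10*(-1/11))*26 = ((10 + 1/9 - 5/3*15 + (1/3)*15*(-1/18)) - 10/11)*26 = ((10 + 1/9 - 25 - 5/18) - 10/11)*26 = (-91/6 - 10/11)*26 = -1061/66*26 = -13793/33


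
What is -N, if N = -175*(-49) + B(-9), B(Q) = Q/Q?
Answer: -8576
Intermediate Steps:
B(Q) = 1
N = 8576 (N = -175*(-49) + 1 = 8575 + 1 = 8576)
-N = -1*8576 = -8576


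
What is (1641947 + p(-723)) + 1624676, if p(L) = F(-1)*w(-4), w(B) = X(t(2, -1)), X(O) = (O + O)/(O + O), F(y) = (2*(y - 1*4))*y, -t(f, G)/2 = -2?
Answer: 3266633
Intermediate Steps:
t(f, G) = 4 (t(f, G) = -2*(-2) = 4)
F(y) = y*(-8 + 2*y) (F(y) = (2*(y - 4))*y = (2*(-4 + y))*y = (-8 + 2*y)*y = y*(-8 + 2*y))
X(O) = 1 (X(O) = (2*O)/((2*O)) = (2*O)*(1/(2*O)) = 1)
w(B) = 1
p(L) = 10 (p(L) = (2*(-1)*(-4 - 1))*1 = (2*(-1)*(-5))*1 = 10*1 = 10)
(1641947 + p(-723)) + 1624676 = (1641947 + 10) + 1624676 = 1641957 + 1624676 = 3266633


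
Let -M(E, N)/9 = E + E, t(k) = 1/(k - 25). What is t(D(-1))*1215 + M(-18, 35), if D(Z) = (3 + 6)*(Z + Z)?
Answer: 12717/43 ≈ 295.74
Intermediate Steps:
D(Z) = 18*Z (D(Z) = 9*(2*Z) = 18*Z)
t(k) = 1/(-25 + k)
M(E, N) = -18*E (M(E, N) = -9*(E + E) = -18*E)
t(D(-1))*1215 + M(-18, 35) = 1215/(-25 + 18*(-1)) - 18*(-18) = 1215/(-25 - 18) + 324 = 1215/(-43) + 324 = -1/43*1215 + 324 = -1215/43 + 324 = 12717/43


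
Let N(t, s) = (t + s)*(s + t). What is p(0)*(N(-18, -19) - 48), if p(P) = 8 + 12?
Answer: 26420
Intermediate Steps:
p(P) = 20
N(t, s) = (s + t)² (N(t, s) = (s + t)*(s + t) = (s + t)²)
p(0)*(N(-18, -19) - 48) = 20*((-19 - 18)² - 48) = 20*((-37)² - 48) = 20*(1369 - 48) = 20*1321 = 26420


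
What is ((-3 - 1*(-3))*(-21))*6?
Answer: 0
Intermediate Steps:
((-3 - 1*(-3))*(-21))*6 = ((-3 + 3)*(-21))*6 = (0*(-21))*6 = 0*6 = 0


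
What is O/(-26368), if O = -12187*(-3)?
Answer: -36561/26368 ≈ -1.3866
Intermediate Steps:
O = 36561
O/(-26368) = 36561/(-26368) = 36561*(-1/26368) = -36561/26368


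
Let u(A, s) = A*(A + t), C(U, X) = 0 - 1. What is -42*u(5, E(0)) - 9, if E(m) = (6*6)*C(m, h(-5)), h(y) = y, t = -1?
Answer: -849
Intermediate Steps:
C(U, X) = -1
E(m) = -36 (E(m) = (6*6)*(-1) = 36*(-1) = -36)
u(A, s) = A*(-1 + A) (u(A, s) = A*(A - 1) = A*(-1 + A))
-42*u(5, E(0)) - 9 = -210*(-1 + 5) - 9 = -210*4 - 9 = -42*20 - 9 = -840 - 9 = -849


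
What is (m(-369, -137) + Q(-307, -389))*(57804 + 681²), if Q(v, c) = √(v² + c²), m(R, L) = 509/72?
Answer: 88492195/24 + 521565*√245570 ≈ 2.6215e+8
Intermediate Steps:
m(R, L) = 509/72 (m(R, L) = 509*(1/72) = 509/72)
Q(v, c) = √(c² + v²)
(m(-369, -137) + Q(-307, -389))*(57804 + 681²) = (509/72 + √((-389)² + (-307)²))*(57804 + 681²) = (509/72 + √(151321 + 94249))*(57804 + 463761) = (509/72 + √245570)*521565 = 88492195/24 + 521565*√245570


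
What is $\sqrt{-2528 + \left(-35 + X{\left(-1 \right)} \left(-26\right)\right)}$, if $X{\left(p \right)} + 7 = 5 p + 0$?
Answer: $i \sqrt{2251} \approx 47.445 i$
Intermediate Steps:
$X{\left(p \right)} = -7 + 5 p$ ($X{\left(p \right)} = -7 + \left(5 p + 0\right) = -7 + 5 p$)
$\sqrt{-2528 + \left(-35 + X{\left(-1 \right)} \left(-26\right)\right)} = \sqrt{-2528 - \left(35 - \left(-7 + 5 \left(-1\right)\right) \left(-26\right)\right)} = \sqrt{-2528 - \left(35 - \left(-7 - 5\right) \left(-26\right)\right)} = \sqrt{-2528 - -277} = \sqrt{-2528 + \left(-35 + 312\right)} = \sqrt{-2528 + 277} = \sqrt{-2251} = i \sqrt{2251}$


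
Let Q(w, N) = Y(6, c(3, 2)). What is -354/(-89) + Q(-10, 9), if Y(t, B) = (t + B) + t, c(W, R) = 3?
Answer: 1689/89 ≈ 18.978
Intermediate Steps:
Y(t, B) = B + 2*t (Y(t, B) = (B + t) + t = B + 2*t)
Q(w, N) = 15 (Q(w, N) = 3 + 2*6 = 3 + 12 = 15)
-354/(-89) + Q(-10, 9) = -354/(-89) + 15 = -354*(-1/89) + 15 = 354/89 + 15 = 1689/89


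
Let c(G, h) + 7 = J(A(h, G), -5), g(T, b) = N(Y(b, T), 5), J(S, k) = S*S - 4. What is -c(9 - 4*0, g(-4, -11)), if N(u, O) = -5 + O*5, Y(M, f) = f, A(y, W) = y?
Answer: -389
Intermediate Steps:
J(S, k) = -4 + S**2 (J(S, k) = S**2 - 4 = -4 + S**2)
N(u, O) = -5 + 5*O
g(T, b) = 20 (g(T, b) = -5 + 5*5 = -5 + 25 = 20)
c(G, h) = -11 + h**2 (c(G, h) = -7 + (-4 + h**2) = -11 + h**2)
-c(9 - 4*0, g(-4, -11)) = -(-11 + 20**2) = -(-11 + 400) = -1*389 = -389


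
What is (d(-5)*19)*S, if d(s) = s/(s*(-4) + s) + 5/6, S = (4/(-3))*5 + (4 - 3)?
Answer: -323/6 ≈ -53.833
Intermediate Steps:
S = -17/3 (S = (4*(-1/3))*5 + 1 = -4/3*5 + 1 = -20/3 + 1 = -17/3 ≈ -5.6667)
d(s) = 1/2 (d(s) = s/(-4*s + s) + 5*(1/6) = s/((-3*s)) + 5/6 = s*(-1/(3*s)) + 5/6 = -1/3 + 5/6 = 1/2)
(d(-5)*19)*S = ((1/2)*19)*(-17/3) = (19/2)*(-17/3) = -323/6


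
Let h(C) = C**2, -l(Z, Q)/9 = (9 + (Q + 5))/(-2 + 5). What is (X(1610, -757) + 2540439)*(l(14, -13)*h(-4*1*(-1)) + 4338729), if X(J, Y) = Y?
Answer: 11018870039442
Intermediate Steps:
l(Z, Q) = -42 - 3*Q (l(Z, Q) = -9*(9 + (Q + 5))/(-2 + 5) = -9*(9 + (5 + Q))/3 = -9*(14 + Q)/3 = -9*(14/3 + Q/3) = -42 - 3*Q)
(X(1610, -757) + 2540439)*(l(14, -13)*h(-4*1*(-1)) + 4338729) = (-757 + 2540439)*((-42 - 3*(-13))*(-4*1*(-1))**2 + 4338729) = 2539682*((-42 + 39)*(-4*(-1))**2 + 4338729) = 2539682*(-3*4**2 + 4338729) = 2539682*(-3*16 + 4338729) = 2539682*(-48 + 4338729) = 2539682*4338681 = 11018870039442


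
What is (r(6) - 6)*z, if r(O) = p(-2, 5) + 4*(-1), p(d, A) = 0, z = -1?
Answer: 10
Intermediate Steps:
r(O) = -4 (r(O) = 0 + 4*(-1) = 0 - 4 = -4)
(r(6) - 6)*z = (-4 - 6)*(-1) = -10*(-1) = 10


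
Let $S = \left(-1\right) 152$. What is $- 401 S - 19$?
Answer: $60933$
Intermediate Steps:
$S = -152$
$- 401 S - 19 = \left(-401\right) \left(-152\right) - 19 = 60952 - 19 = 60933$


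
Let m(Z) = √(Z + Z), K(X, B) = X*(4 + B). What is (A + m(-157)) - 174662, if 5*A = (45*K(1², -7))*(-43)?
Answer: -173501 + I*√314 ≈ -1.735e+5 + 17.72*I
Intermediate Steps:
A = 1161 (A = ((45*(1²*(4 - 7)))*(-43))/5 = ((45*(1*(-3)))*(-43))/5 = ((45*(-3))*(-43))/5 = (-135*(-43))/5 = (⅕)*5805 = 1161)
m(Z) = √2*√Z (m(Z) = √(2*Z) = √2*√Z)
(A + m(-157)) - 174662 = (1161 + √2*√(-157)) - 174662 = (1161 + √2*(I*√157)) - 174662 = (1161 + I*√314) - 174662 = -173501 + I*√314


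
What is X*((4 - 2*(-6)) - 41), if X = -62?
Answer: 1550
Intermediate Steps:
X*((4 - 2*(-6)) - 41) = -62*((4 - 2*(-6)) - 41) = -62*((4 + 12) - 41) = -62*(16 - 41) = -62*(-25) = 1550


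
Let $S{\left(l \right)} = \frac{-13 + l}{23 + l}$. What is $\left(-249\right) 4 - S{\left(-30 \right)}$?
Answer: $- \frac{7015}{7} \approx -1002.1$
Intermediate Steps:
$S{\left(l \right)} = \frac{-13 + l}{23 + l}$
$\left(-249\right) 4 - S{\left(-30 \right)} = \left(-249\right) 4 - \frac{-13 - 30}{23 - 30} = -996 - \frac{1}{-7} \left(-43\right) = -996 - \left(- \frac{1}{7}\right) \left(-43\right) = -996 - \frac{43}{7} = - \frac{7015}{7}$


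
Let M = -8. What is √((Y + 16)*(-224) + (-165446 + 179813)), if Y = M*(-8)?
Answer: I*√3553 ≈ 59.607*I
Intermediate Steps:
Y = 64 (Y = -8*(-8) = 64)
√((Y + 16)*(-224) + (-165446 + 179813)) = √((64 + 16)*(-224) + (-165446 + 179813)) = √(80*(-224) + 14367) = √(-17920 + 14367) = √(-3553) = I*√3553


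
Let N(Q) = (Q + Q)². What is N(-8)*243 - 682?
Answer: 61526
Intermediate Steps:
N(Q) = 4*Q² (N(Q) = (2*Q)² = 4*Q²)
N(-8)*243 - 682 = (4*(-8)²)*243 - 682 = (4*64)*243 - 682 = 256*243 - 682 = 62208 - 682 = 61526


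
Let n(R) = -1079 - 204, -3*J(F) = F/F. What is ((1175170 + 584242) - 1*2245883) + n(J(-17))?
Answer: -487754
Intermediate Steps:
J(F) = -1/3 (J(F) = -F/(3*F) = -1/3*1 = -1/3)
n(R) = -1283
((1175170 + 584242) - 1*2245883) + n(J(-17)) = ((1175170 + 584242) - 1*2245883) - 1283 = (1759412 - 2245883) - 1283 = -486471 - 1283 = -487754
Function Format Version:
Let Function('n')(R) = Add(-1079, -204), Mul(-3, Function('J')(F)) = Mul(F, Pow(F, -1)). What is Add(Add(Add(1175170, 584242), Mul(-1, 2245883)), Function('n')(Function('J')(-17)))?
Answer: -487754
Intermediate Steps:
Function('J')(F) = Rational(-1, 3) (Function('J')(F) = Mul(Rational(-1, 3), Mul(F, Pow(F, -1))) = Mul(Rational(-1, 3), 1) = Rational(-1, 3))
Function('n')(R) = -1283
Add(Add(Add(1175170, 584242), Mul(-1, 2245883)), Function('n')(Function('J')(-17))) = Add(Add(Add(1175170, 584242), Mul(-1, 2245883)), -1283) = Add(Add(1759412, -2245883), -1283) = Add(-486471, -1283) = -487754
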